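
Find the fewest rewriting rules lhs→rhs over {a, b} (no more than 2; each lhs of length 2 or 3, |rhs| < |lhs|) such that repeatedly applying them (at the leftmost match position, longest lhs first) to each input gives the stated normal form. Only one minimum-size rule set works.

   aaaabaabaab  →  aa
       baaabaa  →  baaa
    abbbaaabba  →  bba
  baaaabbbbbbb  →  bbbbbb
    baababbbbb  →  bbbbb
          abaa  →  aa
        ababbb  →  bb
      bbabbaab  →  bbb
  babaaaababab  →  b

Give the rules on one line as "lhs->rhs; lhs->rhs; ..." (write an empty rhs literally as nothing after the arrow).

  | aaaabaabaab => aaaabaab => aaaab => aa
  | baaabaa => baaa
  | abbbaaabba => bbaaabba => bbaba => bba
  | baaaabbbbbbb => baabbbbbb => bbbbbb

aab->; ab->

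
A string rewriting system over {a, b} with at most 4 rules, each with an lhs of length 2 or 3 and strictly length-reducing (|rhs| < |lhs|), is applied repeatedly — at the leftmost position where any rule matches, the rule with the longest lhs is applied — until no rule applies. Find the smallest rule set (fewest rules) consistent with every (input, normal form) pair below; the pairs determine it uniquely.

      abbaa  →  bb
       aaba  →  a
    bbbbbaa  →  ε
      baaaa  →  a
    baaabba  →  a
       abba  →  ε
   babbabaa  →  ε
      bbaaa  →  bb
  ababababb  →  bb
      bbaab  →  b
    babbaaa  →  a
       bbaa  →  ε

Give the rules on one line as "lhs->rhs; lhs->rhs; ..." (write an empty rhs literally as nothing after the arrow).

  | abbaa => abaa => aaa => bb
  | aaba => ba => a
  | bbbbbaa => bbbbaa => bbbaa => bbaa => baa => aa => ε
  | baaaa => aaaa => bba => ba => a

aa->; aaa->bb; ba->a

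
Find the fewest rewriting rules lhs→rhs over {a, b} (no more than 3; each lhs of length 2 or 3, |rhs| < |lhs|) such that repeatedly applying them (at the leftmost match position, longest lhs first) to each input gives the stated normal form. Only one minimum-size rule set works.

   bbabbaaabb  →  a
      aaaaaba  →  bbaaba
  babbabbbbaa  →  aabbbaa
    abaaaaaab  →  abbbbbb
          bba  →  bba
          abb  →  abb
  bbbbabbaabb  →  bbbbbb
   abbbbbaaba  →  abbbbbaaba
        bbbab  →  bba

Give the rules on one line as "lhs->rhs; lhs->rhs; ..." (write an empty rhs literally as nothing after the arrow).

  | bbabbaaabb => babaaabb => aaaabb => bbabb => bab => a
  | aaaaaba => bbaaba
  | babbabbbbaa => ababbbbaa => aabbbaa
  | abaaaaaab => abbbaaab => abbbbbb

aaa->bb; bab->a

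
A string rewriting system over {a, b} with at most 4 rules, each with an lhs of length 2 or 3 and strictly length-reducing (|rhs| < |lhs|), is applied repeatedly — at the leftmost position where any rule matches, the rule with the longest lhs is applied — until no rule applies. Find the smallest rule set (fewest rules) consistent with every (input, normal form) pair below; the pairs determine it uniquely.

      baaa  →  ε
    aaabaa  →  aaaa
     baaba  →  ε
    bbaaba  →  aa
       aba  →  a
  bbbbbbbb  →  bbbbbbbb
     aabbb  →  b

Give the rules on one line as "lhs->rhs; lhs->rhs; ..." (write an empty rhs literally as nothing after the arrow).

  | baaa => baa => ba => ε
  | aaabaa => aaaa
  | baaba => baba => ba => ε
  | bbaaba => aaba => aa

ab->; ba->; baa->ba; bba->a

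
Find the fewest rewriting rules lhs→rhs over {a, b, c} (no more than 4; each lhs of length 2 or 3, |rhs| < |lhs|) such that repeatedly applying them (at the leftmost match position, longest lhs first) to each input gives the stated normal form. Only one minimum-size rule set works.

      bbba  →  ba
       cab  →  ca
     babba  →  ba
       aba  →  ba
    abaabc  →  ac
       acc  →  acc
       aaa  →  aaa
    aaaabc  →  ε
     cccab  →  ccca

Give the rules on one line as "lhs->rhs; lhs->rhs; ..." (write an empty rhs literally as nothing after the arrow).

  | bbba => aba => ba
  | cab => ca
  | babba => bbba => aba => ba
  | aba => ba

ab->b; bb->a; bc->; cab->ca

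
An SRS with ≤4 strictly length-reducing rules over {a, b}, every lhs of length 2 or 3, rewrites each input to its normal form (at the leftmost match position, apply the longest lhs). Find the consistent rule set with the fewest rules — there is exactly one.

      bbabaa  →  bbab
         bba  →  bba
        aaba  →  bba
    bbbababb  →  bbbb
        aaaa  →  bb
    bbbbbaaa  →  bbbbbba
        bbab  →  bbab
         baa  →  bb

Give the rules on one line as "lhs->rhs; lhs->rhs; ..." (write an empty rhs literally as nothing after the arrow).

aa->b; aba->ab; abb->

  | bbabaa => bbaba => bbab
  | bba
  | aaba => bba
  | bbbababb => bbbabbb => bbbb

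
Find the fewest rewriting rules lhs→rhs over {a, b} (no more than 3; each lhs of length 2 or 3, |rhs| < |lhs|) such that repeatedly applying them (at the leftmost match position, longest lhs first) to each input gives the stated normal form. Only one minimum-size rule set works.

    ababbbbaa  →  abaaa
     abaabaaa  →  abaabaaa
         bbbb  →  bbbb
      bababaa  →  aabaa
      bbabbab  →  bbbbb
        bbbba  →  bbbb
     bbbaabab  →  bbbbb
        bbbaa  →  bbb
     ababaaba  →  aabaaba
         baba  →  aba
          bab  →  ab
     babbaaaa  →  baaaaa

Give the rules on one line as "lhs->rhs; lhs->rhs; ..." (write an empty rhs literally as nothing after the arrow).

abb->ba; bab->ab; bba->bb

  | ababbbbaa => aabbbbaa => ababbaa => aabbaa => abaaa
  | abaabaaa
  | bbbb
  | bababaa => ababaa => aabaa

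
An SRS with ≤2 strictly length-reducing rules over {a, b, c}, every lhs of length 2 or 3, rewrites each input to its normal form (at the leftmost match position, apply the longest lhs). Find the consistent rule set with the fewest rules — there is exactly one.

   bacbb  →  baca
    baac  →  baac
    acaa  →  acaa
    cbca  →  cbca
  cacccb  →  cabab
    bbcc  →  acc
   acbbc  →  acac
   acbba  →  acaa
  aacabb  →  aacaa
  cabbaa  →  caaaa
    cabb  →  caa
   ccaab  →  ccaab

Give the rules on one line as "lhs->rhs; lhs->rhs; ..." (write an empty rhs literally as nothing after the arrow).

  | bacbb => baca
  | baac
  | acaa
  | cbca

bb->a; ccc->ba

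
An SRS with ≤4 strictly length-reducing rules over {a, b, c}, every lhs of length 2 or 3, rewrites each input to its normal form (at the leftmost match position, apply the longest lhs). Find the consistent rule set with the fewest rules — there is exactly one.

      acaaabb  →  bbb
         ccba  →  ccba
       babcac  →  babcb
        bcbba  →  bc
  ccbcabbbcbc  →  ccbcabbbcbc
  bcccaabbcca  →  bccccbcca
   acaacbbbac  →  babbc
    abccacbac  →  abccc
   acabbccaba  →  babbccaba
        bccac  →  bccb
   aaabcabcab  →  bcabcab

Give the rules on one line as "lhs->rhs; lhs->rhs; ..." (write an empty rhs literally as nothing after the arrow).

aab->c; ac->b; bba->

  | acaaabb => baaabb => bacb => bbb
  | ccba
  | babcac => babcb
  | bcbba => bc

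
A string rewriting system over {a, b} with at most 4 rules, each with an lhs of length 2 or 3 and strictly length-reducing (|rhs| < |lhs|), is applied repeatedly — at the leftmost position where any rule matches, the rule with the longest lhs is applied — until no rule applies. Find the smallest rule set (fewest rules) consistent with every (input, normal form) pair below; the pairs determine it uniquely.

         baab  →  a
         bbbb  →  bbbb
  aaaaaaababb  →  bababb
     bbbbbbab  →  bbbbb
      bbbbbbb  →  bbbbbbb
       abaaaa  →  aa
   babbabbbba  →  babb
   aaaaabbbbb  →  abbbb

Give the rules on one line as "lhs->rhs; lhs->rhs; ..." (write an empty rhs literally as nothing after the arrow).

aaa->b; aab->a; baa->aa; bba->

  | baab => aab => a
  | bbbb
  | aaaaaaababb => baaaababb => aaaababb => bababb
  | bbbbbbab => bbbbb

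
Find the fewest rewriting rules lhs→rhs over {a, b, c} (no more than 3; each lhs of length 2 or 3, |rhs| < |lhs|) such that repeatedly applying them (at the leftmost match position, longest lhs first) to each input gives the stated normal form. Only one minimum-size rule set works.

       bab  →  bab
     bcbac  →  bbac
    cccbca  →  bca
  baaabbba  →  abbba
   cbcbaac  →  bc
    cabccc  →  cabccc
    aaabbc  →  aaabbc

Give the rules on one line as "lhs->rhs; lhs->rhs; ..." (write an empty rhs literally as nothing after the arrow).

baa->; cb->b

  | bab
  | bcbac => bbac
  | cccbca => ccbca => cbca => bca
  | baaabbba => abbba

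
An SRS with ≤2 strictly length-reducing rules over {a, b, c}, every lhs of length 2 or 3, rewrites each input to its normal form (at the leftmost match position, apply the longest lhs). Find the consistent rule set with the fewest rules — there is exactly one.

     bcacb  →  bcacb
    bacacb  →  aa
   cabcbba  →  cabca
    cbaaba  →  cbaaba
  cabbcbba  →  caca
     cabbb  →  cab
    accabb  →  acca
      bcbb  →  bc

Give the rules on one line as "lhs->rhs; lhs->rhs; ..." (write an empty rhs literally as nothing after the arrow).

bac->ab; bb->

  | bcacb
  | bacacb => abacb => aabb => aa
  | cabcbba => cabca
  | cbaaba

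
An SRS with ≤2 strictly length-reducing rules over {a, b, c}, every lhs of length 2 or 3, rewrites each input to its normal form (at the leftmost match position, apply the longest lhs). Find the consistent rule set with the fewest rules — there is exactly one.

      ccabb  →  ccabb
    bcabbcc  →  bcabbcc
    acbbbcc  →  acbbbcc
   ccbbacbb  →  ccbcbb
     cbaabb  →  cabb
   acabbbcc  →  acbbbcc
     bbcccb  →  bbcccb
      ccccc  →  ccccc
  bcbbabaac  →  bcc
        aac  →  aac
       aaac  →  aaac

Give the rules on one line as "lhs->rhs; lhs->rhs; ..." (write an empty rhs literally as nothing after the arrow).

aca->ac; ba->

  | ccabb
  | bcabbcc
  | acbbbcc
  | ccbbacbb => ccbcbb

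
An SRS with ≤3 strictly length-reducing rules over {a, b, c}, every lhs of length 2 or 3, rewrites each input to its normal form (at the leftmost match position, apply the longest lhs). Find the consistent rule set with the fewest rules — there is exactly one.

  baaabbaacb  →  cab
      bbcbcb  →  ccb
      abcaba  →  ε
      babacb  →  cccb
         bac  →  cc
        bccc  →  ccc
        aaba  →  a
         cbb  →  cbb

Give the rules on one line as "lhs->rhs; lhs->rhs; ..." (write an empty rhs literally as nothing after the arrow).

ac->; ba->c; bc->c

  | baaabbaacb => caabbaacb => caabcacb => caacacb => caacb => cab
  | bbcbcb => bcbcb => cbcb => ccb
  | abcaba => acaba => aba => ac => ε
  | babacb => cbacb => cccb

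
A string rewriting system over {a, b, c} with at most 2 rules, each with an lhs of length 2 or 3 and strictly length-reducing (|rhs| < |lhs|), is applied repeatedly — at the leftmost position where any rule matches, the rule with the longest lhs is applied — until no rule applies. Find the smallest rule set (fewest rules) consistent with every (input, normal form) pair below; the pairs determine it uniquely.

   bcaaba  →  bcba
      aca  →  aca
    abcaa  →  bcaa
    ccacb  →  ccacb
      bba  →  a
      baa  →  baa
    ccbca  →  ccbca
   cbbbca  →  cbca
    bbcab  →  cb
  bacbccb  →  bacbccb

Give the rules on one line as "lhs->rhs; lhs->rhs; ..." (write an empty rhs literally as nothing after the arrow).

  | bcaaba => bcaba => bcba
  | aca
  | abcaa => bcaa
  | ccacb

ab->b; bb->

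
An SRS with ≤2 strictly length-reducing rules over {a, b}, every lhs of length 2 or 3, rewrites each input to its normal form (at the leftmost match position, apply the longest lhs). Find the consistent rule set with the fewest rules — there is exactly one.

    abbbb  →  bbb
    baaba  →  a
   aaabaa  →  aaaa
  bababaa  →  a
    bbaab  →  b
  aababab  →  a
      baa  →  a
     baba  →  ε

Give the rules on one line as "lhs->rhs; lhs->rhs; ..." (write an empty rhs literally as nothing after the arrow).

ab->; ba->

  | abbbb => bbb
  | baaba => aba => a
  | aaabaa => aaaa
  | bababaa => babaa => baa => a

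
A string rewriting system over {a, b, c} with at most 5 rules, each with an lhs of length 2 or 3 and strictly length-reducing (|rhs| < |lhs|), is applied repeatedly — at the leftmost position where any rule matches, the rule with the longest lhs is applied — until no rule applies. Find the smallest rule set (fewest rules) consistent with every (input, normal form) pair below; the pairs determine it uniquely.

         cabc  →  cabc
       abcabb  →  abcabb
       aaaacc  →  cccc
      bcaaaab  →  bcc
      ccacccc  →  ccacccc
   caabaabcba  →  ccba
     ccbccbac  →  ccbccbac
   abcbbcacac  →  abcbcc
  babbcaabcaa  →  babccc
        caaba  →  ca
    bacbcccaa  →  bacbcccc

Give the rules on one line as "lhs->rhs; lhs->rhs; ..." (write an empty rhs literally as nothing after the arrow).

  | cabc
  | abcabb
  | aaaacc => caacc => cccc
  | bcaaaab => bccaab => bcc

aa->c; aab->; aca->; bbc->bc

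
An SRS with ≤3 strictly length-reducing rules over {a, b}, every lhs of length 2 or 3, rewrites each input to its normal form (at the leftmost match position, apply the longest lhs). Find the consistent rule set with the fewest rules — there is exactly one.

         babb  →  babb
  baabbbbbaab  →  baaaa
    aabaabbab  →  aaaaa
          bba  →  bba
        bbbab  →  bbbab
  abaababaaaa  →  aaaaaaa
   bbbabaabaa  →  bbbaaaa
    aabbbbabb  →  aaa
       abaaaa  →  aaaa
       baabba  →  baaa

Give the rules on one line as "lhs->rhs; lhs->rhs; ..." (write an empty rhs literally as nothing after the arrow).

  | babb
  | baabbbbbaab => baabbbbaab => baabbbaab => baabbaab => baabaab => baaaab => baaaa
  | aabaabbab => aaaabbab => aaaabab => aaaaab => aaaaa
  | bba

aab->aa; aba->a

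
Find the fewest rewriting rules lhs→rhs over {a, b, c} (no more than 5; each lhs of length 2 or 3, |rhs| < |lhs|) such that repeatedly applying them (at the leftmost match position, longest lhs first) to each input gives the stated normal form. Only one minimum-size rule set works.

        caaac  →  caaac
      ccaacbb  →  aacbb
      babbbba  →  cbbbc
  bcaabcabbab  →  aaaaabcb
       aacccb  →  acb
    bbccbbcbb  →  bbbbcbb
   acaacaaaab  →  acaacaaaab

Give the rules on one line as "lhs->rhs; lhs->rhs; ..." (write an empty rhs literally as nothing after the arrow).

  | caaac
  | ccaacbb => aacbb
  | babbbba => cbbbba => cbbbc
  | bcaabcabbab => aaabcabbab => aaaaabbab => aaaaabcb

acc->; ba->c; bca->aa; cc->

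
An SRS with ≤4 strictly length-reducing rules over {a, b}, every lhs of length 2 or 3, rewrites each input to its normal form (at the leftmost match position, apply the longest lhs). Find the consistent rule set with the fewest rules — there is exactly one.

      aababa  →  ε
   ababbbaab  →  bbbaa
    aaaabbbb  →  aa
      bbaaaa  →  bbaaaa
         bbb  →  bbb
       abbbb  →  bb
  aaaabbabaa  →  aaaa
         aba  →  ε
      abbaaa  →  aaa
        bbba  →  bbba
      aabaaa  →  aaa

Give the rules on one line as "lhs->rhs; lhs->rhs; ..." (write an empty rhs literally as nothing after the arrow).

ab->a; aba->; abb->

  | aababa => aba => ε
  | ababbbaab => bbbaab => bbbaa
  | aaaabbbb => aaabb => aa
  | bbaaaa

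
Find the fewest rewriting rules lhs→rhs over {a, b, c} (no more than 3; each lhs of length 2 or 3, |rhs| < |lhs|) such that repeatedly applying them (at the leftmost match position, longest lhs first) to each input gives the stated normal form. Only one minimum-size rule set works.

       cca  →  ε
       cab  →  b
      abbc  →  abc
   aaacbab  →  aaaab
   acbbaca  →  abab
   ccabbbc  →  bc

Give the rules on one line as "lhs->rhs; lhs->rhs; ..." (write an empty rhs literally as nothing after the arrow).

  | cca => cb => ε
  | cab => bb => b
  | abbc => abc
  | aaacbab => aaaab

bb->b; ca->b; cb->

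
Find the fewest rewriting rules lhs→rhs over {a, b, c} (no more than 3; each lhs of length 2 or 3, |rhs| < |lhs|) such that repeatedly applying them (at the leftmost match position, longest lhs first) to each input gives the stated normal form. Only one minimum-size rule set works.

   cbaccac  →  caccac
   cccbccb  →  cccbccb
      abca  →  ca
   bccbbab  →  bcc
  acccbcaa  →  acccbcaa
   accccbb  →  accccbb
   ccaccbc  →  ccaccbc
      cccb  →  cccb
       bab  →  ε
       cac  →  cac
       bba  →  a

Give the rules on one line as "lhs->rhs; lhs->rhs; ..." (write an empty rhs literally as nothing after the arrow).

ab->; ba->a

  | cbaccac => caccac
  | cccbccb
  | abca => ca
  | bccbbab => bccbab => bccab => bcc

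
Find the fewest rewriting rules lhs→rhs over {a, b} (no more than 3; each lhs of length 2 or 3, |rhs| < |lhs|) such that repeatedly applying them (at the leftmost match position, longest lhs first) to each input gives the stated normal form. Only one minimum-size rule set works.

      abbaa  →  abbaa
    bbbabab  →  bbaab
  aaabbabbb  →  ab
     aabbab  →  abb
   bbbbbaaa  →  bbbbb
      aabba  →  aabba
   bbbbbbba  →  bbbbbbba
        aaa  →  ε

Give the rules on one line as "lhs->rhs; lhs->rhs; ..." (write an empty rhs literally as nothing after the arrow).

aaa->; aba->bb; bab->a

  | abbaa
  | bbbabab => bbaab
  | aaabbabbb => bbabbb => babb => ab
  | aabbab => aaba => abb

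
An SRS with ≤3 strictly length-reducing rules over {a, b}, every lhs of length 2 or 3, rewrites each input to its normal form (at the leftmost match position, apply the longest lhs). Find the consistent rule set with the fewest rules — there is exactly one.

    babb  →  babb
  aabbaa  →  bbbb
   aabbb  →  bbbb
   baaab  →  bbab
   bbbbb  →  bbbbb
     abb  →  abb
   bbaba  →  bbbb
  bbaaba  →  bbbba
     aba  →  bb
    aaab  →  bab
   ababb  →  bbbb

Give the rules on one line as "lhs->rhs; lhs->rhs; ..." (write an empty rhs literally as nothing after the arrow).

  | babb
  | aabbaa => bbbaa => bbbb
  | aabbb => bbbb
  | baaab => bbab

aa->b; aba->bb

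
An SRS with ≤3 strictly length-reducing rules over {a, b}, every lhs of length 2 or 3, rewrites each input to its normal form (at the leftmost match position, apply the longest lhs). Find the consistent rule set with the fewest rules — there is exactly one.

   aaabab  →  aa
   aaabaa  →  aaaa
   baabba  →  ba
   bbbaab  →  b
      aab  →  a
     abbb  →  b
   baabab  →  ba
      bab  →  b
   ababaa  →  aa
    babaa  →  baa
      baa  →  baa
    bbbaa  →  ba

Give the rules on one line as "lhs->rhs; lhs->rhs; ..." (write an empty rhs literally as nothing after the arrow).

  | aaabab => aaab => aa
  | aaabaa => aaaa
  | baabba => baba => ba
  | bbbaab => bbaab => bab => b

ab->; bb->b; bba->b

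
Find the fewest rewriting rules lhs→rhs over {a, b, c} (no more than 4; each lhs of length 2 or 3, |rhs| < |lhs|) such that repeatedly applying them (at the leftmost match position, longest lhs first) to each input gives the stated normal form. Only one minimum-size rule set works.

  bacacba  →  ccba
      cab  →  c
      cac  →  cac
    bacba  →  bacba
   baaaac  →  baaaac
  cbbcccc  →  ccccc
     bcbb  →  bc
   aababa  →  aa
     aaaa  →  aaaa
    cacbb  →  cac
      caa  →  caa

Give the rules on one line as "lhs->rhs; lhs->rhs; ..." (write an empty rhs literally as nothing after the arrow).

ab->; aca->bc; bb->

  | bacacba => bbccba => ccba
  | cab => c
  | cac
  | bacba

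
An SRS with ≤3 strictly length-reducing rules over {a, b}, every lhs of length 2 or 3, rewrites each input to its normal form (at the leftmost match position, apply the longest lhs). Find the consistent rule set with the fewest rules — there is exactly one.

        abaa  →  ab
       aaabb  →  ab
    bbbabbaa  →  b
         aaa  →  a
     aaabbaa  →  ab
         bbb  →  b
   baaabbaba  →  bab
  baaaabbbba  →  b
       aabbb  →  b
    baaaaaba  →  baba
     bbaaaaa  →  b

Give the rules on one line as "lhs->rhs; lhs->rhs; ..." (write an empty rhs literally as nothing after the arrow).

aa->; bb->b; bba->bb

  | abaa => ab
  | aaabb => abb => ab
  | bbbabbaa => bbabbaa => bbbbaa => bbbaa => bbaa => bba => bb => b
  | aaa => a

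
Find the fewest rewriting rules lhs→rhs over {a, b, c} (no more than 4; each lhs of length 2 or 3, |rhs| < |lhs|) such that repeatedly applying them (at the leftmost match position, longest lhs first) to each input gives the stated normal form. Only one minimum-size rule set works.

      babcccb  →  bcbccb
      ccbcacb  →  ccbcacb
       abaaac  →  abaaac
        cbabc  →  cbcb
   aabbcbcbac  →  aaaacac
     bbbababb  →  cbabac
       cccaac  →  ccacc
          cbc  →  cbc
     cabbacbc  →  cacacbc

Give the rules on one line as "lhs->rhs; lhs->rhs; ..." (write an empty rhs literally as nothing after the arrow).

abc->cb; bb->c; bbc->ab; caa->ac

  | babcccb => bcbccb
  | ccbcacb
  | abaaac
  | cbabc => cbcb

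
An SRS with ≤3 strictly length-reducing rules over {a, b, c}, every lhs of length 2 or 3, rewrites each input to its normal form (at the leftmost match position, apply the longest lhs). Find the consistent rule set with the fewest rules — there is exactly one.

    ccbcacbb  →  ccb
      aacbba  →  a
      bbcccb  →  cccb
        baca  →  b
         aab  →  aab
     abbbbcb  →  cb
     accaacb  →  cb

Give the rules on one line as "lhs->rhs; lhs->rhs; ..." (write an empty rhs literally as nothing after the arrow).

ac->c; bb->a; ca->

  | ccbcacbb => ccbcbb => ccbca => ccb
  | aacbba => acbba => cbba => caa => a
  | bbcccb => acccb => cccb
  | baca => bca => b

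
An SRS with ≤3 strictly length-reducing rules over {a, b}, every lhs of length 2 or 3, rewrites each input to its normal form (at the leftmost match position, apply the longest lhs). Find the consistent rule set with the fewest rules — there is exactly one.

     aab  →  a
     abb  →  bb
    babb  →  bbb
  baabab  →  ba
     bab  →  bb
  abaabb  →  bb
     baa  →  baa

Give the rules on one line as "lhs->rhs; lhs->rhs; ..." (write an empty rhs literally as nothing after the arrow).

aab->a; ab->b

  | aab => a
  | abb => bb
  | babb => bbb
  | baabab => baab => ba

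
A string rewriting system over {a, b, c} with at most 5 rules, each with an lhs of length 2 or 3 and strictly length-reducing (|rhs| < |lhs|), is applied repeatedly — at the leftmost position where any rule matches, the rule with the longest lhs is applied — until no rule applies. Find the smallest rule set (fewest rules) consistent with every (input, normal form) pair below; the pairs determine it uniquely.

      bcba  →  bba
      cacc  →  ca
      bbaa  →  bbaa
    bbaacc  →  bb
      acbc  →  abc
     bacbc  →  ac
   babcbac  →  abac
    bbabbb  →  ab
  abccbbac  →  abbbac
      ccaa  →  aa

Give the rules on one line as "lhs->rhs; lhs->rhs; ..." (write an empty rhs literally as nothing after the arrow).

  | bcba => bba
  | cacc => ca
  | bbaa
  | bbaacc => bbcc => bb

aac->c; bab->a; cb->b; cc->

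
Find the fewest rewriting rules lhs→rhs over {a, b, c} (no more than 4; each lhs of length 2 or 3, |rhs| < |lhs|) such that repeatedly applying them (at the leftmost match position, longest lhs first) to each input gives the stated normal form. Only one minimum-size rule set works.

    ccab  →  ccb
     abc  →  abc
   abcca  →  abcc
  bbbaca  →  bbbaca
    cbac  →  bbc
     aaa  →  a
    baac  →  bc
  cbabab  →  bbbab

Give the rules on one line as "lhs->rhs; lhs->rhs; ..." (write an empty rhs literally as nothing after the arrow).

aa->; cba->bb; cca->cc

  | ccab => ccb
  | abc
  | abcca => abcc
  | bbbaca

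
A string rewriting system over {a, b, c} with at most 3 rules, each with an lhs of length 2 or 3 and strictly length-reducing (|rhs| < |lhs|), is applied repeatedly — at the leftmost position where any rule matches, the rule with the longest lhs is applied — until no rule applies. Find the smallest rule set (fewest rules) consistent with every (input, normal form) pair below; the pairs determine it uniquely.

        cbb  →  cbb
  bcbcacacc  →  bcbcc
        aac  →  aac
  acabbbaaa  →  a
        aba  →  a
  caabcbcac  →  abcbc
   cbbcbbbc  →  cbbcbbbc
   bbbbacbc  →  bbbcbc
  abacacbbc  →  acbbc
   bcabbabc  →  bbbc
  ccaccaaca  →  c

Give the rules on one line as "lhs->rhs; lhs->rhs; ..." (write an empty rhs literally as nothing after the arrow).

ba->; ca->

  | cbb
  | bcbcacacc => bcbcacc => bcbcc
  | aac
  | acabbbaaa => abbbaaa => abbaa => aba => a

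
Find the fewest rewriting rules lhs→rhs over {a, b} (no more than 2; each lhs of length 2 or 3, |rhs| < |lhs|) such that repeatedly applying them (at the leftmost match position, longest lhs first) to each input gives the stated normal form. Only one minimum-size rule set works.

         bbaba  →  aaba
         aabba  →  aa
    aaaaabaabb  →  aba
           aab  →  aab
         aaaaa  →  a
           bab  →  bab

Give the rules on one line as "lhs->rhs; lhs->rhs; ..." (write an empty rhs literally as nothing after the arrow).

  | bbaba => aaba
  | aabba => aaaa => aa
  | aaaaabaabb => aaabaabb => abaabb => abaaa => aba
  | aab

aaa->a; bb->a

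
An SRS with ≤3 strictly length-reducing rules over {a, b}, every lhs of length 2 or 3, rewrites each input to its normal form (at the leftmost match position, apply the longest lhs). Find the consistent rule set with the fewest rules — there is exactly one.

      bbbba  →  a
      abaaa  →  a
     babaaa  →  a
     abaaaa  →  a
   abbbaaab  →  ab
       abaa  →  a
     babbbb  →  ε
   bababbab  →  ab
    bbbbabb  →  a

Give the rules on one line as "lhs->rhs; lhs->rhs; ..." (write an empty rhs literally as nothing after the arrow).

  | bbbba => bba => a
  | abaaa => aaa => aa => a
  | babaaa => baaa => aa => a
  | abaaaa => aaaa => aaa => aa => a

aa->a; ba->; bb->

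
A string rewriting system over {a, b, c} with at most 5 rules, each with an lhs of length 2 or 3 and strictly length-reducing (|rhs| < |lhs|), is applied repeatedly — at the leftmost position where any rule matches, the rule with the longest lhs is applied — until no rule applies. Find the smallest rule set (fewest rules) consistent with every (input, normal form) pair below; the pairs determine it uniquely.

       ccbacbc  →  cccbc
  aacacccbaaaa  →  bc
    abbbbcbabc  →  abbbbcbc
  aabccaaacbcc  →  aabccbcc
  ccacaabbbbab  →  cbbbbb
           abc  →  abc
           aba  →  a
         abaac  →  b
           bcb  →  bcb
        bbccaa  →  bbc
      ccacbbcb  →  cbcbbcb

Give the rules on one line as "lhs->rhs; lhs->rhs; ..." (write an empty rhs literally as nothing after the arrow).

  | ccbacbc => cccbc
  | aacacccbaaaa => abacccbaaaa => acccbaaaa => bccbaaaa => bccaa => bcba => bc
  | abbbbcbabc => abbbbcbc
  | aabccaaacbcc => aabcbaacbcc => aabccbcc

ac->b; ba->; baa->; ca->b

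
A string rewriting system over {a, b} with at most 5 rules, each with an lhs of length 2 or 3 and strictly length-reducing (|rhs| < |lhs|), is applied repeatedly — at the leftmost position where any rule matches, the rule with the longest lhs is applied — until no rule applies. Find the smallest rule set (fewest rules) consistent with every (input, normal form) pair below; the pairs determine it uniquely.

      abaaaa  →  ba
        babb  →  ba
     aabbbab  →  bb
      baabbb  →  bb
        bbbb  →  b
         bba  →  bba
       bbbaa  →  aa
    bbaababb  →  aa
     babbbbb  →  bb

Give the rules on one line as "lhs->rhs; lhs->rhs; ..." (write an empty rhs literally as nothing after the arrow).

ab->b; abb->aa; baa->ba; bbb->

  | abaaaa => baaaa => baaa => baa => ba
  | babb => baa => ba
  | aabbbab => aaabab => aabab => abab => bab => bb
  | baabbb => babbb => baab => bab => bb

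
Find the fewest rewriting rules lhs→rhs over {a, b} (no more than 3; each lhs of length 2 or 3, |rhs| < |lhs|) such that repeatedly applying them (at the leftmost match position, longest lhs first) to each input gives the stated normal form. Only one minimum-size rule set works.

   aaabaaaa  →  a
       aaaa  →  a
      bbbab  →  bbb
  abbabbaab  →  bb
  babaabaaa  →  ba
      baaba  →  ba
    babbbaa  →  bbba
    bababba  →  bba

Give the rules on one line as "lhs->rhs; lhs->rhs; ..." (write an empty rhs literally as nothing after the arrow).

aa->a; ab->

  | aaabaaaa => aabaaaa => abaaaa => aaaa => aaa => aa => a
  | aaaa => aaa => aa => a
  | bbbab => bbb
  | abbabbaab => babbaab => bbaab => bbab => bb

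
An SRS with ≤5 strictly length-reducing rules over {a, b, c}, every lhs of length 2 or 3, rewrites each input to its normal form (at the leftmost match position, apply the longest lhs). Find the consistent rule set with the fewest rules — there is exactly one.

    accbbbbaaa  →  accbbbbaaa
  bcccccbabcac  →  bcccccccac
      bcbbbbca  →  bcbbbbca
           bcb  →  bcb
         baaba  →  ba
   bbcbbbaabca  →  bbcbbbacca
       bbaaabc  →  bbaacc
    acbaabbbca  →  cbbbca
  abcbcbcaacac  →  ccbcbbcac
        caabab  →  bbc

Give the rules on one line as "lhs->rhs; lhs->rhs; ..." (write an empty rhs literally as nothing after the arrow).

ab->c; aba->; caa->b; cba->ca

  | accbbbbaaa
  | bcccccbabcac => bcccccabcac => bcccccccac
  | bcbbbbca
  | bcb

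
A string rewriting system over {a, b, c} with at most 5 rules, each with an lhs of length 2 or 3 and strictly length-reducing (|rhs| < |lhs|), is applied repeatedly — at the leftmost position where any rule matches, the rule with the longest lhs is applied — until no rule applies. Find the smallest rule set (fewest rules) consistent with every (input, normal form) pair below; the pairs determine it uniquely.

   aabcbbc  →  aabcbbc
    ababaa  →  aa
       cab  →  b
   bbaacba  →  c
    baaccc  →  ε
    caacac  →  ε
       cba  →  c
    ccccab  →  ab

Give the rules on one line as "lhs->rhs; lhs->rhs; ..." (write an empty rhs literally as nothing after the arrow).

ac->; ba->; ca->; cc->

  | aabcbbc
  | ababaa => abaa => aa
  | cab => b
  | bbaacba => bacba => cba => c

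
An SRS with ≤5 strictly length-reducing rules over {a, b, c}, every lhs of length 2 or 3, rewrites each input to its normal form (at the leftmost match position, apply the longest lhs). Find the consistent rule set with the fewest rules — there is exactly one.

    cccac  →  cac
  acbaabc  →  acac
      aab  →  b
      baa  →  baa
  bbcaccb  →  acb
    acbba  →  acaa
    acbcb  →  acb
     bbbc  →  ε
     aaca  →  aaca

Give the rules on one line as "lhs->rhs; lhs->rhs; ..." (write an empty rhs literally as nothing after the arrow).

ab->b; bb->a; bc->; cc->

  | cccac => cac
  | acbaabc => acbabc => acbbc => acac
  | aab => ab => b
  | baa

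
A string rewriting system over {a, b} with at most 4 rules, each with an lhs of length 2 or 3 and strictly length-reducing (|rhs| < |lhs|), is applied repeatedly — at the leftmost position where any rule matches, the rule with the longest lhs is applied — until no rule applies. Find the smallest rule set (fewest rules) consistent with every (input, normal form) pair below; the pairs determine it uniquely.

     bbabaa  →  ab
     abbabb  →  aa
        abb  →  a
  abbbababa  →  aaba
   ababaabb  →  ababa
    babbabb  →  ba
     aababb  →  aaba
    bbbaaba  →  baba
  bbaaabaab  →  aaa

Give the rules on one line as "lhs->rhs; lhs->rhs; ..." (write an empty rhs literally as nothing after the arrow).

baa->b; bb->; bbb->ba

  | bbabaa => abaa => ab
  | abbabb => aabb => aa
  | abb => a
  | abbbababa => abaababa => abbaba => aaba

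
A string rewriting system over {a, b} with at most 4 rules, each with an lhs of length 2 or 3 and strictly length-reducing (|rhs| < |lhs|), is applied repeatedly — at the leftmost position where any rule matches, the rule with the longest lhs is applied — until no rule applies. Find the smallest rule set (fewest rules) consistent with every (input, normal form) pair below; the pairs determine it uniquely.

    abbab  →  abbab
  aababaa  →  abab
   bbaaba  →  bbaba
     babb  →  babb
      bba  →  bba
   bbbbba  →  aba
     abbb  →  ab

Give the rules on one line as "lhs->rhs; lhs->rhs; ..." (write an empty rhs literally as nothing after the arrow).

  | abbab
  | aababaa => ababaa => abab
  | bbaaba => bbaba
  | babb

aa->; aab->ab; bbb->ab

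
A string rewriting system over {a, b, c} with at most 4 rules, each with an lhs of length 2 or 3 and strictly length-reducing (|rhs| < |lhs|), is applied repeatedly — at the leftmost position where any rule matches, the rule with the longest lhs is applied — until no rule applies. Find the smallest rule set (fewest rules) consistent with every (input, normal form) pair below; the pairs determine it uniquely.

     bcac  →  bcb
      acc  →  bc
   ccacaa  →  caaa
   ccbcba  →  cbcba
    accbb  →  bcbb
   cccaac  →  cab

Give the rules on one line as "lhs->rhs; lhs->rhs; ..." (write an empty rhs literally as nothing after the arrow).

  | bcac => bcb
  | acc => bc
  | ccacaa => cacaa => caaa
  | ccbcba => cbcba

ac->b; aca->aa; cc->c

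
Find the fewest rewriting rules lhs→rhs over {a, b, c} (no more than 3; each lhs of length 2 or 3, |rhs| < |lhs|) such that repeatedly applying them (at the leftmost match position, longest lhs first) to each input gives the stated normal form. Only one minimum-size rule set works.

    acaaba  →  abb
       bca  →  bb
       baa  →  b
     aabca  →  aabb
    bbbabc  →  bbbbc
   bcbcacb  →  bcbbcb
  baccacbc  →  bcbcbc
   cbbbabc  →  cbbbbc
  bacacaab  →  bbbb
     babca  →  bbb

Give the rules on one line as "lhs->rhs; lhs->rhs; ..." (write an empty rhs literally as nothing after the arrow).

ba->b; ca->b

  | acaaba => ababa => abba => abb
  | bca => bb
  | baa => ba => b
  | aabca => aabb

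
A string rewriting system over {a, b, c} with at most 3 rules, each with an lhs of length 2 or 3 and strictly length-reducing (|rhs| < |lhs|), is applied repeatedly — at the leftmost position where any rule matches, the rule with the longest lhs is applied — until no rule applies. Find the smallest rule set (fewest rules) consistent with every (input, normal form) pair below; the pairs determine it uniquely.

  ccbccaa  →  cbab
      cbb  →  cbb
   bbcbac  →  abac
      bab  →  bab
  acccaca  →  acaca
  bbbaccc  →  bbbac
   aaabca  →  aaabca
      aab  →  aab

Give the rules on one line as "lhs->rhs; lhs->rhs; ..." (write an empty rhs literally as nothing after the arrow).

  | ccbccaa => cbccaa => cbcaa => cbab
  | cbb
  | bbcbac => abac
  | bab

bbc->a; caa->ab; cc->c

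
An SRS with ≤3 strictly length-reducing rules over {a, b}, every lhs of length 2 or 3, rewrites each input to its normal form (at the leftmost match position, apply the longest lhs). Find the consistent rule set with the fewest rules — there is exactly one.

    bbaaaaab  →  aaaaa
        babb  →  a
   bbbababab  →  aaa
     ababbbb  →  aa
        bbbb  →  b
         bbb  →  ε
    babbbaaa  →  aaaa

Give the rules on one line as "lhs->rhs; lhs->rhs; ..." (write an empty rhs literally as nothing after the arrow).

ab->a; ba->a; bbb->

  | bbaaaaab => baaaaab => aaaaab => aaaaa
  | babb => abb => ab => a
  | bbbababab => ababab => aabab => aaab => aaa
  | ababbbb => aabbbb => aabbb => aabb => aab => aa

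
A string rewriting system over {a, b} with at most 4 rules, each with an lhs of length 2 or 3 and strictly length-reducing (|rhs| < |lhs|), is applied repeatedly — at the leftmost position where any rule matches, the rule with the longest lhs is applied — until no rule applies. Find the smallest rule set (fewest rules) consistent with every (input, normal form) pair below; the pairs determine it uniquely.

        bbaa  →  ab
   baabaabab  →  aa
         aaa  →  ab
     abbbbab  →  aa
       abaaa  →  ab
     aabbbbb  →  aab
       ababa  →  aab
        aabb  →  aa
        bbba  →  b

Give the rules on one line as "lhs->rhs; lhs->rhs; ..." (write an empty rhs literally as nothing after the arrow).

aaa->ab; ba->b; bb->; bba->ab

  | bbaa => aba => ab
  | baabaabab => babaabab => bbaabab => ababab => abbab => aabb => aa
  | aaa => ab
  | abbbbab => abbab => aabb => aa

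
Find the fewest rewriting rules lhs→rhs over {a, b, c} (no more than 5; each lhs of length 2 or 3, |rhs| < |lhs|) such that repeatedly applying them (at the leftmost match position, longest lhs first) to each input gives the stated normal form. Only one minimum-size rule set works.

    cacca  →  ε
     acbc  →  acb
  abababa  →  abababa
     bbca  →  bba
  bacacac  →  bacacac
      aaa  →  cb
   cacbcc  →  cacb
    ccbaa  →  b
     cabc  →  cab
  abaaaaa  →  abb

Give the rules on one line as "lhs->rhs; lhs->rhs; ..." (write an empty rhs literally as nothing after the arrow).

aa->c; aaa->cb; bc->b; cc->

  | cacca => caa => cc => ε
  | acbc => acb
  | abababa
  | bbca => bba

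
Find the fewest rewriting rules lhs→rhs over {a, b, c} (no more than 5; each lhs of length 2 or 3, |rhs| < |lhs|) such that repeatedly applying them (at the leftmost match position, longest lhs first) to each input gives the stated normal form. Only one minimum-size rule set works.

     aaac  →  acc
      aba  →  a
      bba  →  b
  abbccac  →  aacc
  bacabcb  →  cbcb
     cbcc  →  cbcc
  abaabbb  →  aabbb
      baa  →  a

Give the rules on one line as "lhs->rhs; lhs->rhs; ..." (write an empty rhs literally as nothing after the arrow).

aaa->ac; ba->; bbc->a; ca->c

  | aaac => acc
  | aba => a
  | bba => b
  | abbccac => aacac => aacc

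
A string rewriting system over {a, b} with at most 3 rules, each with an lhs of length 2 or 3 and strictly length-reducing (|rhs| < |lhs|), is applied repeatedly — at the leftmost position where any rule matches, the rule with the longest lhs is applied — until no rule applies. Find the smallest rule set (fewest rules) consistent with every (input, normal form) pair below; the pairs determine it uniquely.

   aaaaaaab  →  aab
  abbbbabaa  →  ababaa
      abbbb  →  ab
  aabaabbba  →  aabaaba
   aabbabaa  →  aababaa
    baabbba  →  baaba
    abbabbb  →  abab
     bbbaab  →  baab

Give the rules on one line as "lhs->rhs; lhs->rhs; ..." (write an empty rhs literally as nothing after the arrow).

aaa->aa; bb->b

  | aaaaaaab => aaaaaab => aaaaab => aaaab => aaab => aab
  | abbbbabaa => abbbabaa => abbabaa => ababaa
  | abbbb => abbb => abb => ab
  | aabaabbba => aabaabba => aabaaba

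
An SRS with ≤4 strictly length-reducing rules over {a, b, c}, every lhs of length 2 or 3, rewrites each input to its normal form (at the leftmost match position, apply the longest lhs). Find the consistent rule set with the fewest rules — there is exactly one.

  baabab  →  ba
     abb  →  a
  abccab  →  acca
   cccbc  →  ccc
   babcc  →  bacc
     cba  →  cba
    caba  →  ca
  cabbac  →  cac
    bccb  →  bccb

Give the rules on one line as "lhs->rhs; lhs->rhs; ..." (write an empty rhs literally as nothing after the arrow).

aa->a; ab->a; cbc->c

  | baabab => babab => baab => bab => ba
  | abb => ab => a
  | abccab => accab => acca
  | cccbc => ccc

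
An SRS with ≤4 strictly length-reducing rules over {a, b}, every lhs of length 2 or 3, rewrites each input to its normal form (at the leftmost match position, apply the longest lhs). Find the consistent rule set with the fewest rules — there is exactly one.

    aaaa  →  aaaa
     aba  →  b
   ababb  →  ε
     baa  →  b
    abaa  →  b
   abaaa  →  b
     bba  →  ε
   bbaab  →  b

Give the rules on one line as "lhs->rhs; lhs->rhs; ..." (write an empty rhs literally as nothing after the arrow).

ab->b; ba->b; bba->; bbb->

  | aaaa
  | aba => ba => b
  | ababb => babb => bbb => ε
  | baa => ba => b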